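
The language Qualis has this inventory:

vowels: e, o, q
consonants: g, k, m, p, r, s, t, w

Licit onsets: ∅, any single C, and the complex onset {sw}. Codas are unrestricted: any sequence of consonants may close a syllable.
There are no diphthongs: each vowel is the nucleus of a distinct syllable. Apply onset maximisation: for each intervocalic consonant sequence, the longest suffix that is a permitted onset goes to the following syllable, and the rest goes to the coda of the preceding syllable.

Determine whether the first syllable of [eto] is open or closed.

The vowels are e, o — 2 nuclei, so 2 syllables.
/e…o/ gap (V1→V2): /t/ → onset of the next syllable (single consonants are always licit onsets).
Result: e.to.
Syllable 1 is /e/; it ends in its nucleus with no coda, so it is open.

open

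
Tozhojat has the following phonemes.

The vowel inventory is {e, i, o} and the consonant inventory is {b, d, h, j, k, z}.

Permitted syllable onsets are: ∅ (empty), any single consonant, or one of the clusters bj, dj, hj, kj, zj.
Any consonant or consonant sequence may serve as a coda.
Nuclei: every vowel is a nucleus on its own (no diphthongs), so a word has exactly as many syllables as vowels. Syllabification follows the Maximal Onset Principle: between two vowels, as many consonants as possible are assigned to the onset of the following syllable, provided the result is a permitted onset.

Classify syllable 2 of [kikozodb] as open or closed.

The vowels are i, o, o — 3 nuclei, so 3 syllables.
/i…o/ gap (V1→V2): just /k/ — single C goes to the following onset.
/o…o/ gap (V2→V3): /z/ is a single consonant, so it becomes the next onset.
Putting it together: ki.ko.zodb.
Syllable 2 is /ko/; it ends in its nucleus with no coda, so it is open.

open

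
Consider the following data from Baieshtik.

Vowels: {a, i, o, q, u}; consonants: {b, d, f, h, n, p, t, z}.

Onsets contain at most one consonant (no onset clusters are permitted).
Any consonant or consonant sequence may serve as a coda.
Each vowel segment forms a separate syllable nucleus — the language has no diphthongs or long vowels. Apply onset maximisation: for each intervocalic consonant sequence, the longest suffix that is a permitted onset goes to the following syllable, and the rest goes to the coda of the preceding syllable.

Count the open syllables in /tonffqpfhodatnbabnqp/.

The vowels are o, q, o, a, a, q — 6 nuclei, so 6 syllables.
Between /o/ (V1) and /q/ (V2): /nff/ — longest licit onset from the right is /f/, leaving /nf/ as coda.
Between /q/ (V2) and /o/ (V3): /pfh/ — longest licit onset from the right is /h/, leaving /pf/ as coda.
Between /o/ (V3) and /a/ (V4): /d/ is a single consonant, so it becomes the next onset.
Between /a/ (V4) and /a/ (V5): /tnb/; trying suffixes from longest down, /b/ is the first permitted one, so coda /tn/ | onset /b/.
Between /a/ (V5) and /q/ (V6): /bn/; trying suffixes from longest down, /n/ is the first permitted one, so coda /b/ | onset /n/.
Syllabification: tonf.fqpf.ho.datn.bab.nqp.
Classifying each syllable: /tonf/ (closed), /fqpf/ (closed), /ho/ (open), /datn/ (closed), /bab/ (closed), /nqp/ (closed).
Open syllables: 1.

1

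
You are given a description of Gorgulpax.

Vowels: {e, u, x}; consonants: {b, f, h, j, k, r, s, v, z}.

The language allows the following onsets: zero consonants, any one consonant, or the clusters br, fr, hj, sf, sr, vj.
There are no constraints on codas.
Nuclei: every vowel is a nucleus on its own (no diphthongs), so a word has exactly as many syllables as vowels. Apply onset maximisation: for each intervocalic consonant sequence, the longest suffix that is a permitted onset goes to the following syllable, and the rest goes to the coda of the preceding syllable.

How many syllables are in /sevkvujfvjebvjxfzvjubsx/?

Nuclei (vowels): e, u, e, x, u, x → 6 syllables.

6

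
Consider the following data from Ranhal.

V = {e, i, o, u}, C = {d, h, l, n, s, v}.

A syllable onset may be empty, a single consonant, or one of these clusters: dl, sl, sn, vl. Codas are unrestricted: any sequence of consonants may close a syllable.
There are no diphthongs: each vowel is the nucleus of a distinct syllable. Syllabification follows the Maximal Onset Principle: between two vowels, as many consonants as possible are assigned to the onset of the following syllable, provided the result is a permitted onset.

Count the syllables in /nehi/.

Vowels present: e, i; each is a nucleus, giving 2 syllables.

2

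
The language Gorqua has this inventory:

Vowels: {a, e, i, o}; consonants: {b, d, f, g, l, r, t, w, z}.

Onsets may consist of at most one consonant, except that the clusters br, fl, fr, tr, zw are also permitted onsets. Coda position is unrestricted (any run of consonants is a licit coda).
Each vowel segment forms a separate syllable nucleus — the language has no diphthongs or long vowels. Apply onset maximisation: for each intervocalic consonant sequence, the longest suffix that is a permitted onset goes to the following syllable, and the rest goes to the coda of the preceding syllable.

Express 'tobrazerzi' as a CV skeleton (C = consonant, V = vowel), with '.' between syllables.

The vowels are o, a, e, i — 4 nuclei, so 4 syllables.
Between /o/ (V1) and /a/ (V2): /br/ is a licit onset in full, so it all attaches to the next syllable.
Between /a/ (V2) and /e/ (V3): /z/ → onset of the next syllable (single consonants are always licit onsets).
Between /e/ (V3) and /i/ (V4): /rz/; trying suffixes from longest down, /z/ is the first permitted one, so coda /r/ | onset /z/.
Putting it together: to.bra.zer.zi.
Mapping each syllable to C/V: /to/ → CV, /bra/ → CCV, /zer/ → CVC, /zi/ → CV.

CV.CCV.CVC.CV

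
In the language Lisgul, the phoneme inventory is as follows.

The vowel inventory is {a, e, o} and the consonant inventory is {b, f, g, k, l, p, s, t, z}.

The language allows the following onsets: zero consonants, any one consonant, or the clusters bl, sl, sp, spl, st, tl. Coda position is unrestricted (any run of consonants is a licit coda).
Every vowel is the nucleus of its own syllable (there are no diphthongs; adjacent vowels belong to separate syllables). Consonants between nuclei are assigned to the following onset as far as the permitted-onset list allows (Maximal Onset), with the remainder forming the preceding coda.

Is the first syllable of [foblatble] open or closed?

open

Nuclei (vowels): o, a, e → 3 syllables.
V1 /o/ – V2 /a/: cluster /bl/ — /bl/ is itself a permitted onset, so the whole cluster goes right; preceding coda = ∅.
V2 /a/ – V3 /e/: /tbl/ splits as /t/ + /bl/ (/bl/ is the longest suffix that is a licit onset).
So the parse is fo.blat.ble.
Syllable 1 is /fo/; it ends in its nucleus with no coda, so it is open.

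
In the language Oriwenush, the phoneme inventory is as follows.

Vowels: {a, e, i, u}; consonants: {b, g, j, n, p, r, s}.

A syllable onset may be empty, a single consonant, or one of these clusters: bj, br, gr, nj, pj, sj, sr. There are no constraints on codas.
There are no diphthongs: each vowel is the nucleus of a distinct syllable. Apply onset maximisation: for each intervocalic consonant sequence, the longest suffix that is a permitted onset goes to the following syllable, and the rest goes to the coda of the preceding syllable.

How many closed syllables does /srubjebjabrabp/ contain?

Nuclei (vowels): u, e, a, a → 4 syllables.
Between /u/ (V1) and /e/ (V2): cluster /bj/ — /bj/ is itself a permitted onset, so the whole cluster goes right; preceding coda = ∅.
Between /e/ (V2) and /a/ (V3): /bj/ — entire cluster is a permitted onset → onset /bj/, coda ∅.
Between /a/ (V3) and /a/ (V4): /br/ is a licit onset in full, so it all attaches to the next syllable.
Syllabification: sru.bje.bja.brabp.
Classifying each syllable: /sru/ (open), /bje/ (open), /bja/ (open), /brabp/ (closed).
Closed syllables: 1.

1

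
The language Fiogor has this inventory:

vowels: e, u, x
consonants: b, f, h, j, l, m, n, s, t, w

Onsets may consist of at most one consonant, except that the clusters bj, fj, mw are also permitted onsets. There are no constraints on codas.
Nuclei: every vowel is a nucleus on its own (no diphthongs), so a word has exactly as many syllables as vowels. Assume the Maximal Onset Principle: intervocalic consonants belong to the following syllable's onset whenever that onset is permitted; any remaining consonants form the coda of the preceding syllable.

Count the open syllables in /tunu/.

2

The vowels are u, u — 2 nuclei, so 2 syllables.
V1 /u/ – V2 /u/: /n/ is a single consonant, so it becomes the next onset.
Result: tu.nu.
Classifying each syllable: /tu/ (open), /nu/ (open).
Open syllables: 2.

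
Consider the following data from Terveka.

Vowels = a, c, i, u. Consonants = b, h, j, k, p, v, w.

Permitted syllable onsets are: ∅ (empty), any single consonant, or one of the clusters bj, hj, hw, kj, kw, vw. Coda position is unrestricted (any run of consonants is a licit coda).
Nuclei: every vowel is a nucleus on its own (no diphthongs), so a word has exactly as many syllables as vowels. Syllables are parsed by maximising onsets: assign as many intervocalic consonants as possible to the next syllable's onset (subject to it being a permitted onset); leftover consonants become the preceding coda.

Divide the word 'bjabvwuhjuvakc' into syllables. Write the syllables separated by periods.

Nuclei (vowels): a, u, u, a, c → 5 syllables.
V1 /a/ – V2 /u/: cluster /bvw/ — the longest permitted-onset suffix is /vw/; onset = /vw/, preceding coda = /b/.
V2 /u/ – V3 /u/: /hj/ is a licit onset in full, so it all attaches to the next syllable.
V3 /u/ – V4 /a/: /v/ → onset of the next syllable (single consonants are always licit onsets).
V4 /a/ – V5 /c/: just /k/ — single C goes to the following onset.

bjab.vwu.hju.va.kc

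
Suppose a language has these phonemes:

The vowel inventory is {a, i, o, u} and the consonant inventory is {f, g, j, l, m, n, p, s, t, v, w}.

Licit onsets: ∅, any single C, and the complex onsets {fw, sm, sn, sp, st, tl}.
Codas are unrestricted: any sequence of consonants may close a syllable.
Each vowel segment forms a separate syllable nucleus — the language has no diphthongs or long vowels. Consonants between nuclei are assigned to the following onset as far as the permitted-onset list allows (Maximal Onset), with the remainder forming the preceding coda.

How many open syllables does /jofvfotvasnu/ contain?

2

Vowels present: o, o, a, u; each is a nucleus, giving 4 syllables.
σ1/σ2 boundary: /fvf/ splits as /fv/ + /f/ (/f/ is the longest suffix that is a licit onset).
σ2/σ3 boundary: cluster /tv/ — the longest permitted-onset suffix is /v/; onset = /v/, preceding coda = /t/.
σ3/σ4 boundary: /sn/ — entire cluster is a permitted onset → onset /sn/, coda ∅.
So the parse is jofv.fot.va.snu.
Classifying each syllable: /jofv/ (closed), /fot/ (closed), /va/ (open), /snu/ (open).
Open syllables: 2.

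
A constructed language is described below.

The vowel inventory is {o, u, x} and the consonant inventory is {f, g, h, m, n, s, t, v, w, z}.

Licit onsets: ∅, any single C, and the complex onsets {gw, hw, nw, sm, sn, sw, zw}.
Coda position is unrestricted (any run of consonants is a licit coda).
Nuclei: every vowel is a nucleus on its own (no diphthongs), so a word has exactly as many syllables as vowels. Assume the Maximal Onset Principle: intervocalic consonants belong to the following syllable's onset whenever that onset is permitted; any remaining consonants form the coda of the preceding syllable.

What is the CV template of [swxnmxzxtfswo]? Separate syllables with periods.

Nuclei (vowels): x, x, x, o → 4 syllables.
Between /x/ (V1) and /x/ (V2): cluster /nm/ — the longest permitted-onset suffix is /m/; onset = /m/, preceding coda = /n/.
Between /x/ (V2) and /x/ (V3): just /z/ — single C goes to the following onset.
Between /x/ (V3) and /o/ (V4): cluster /tfsw/ — the longest permitted-onset suffix is /sw/; onset = /sw/, preceding coda = /tf/.
Syllabification: swxn.mx.zxtf.swo.
Mapping each syllable to C/V: /swxn/ → CCVC, /mx/ → CV, /zxtf/ → CVCC, /swo/ → CCV.

CCVC.CV.CVCC.CCV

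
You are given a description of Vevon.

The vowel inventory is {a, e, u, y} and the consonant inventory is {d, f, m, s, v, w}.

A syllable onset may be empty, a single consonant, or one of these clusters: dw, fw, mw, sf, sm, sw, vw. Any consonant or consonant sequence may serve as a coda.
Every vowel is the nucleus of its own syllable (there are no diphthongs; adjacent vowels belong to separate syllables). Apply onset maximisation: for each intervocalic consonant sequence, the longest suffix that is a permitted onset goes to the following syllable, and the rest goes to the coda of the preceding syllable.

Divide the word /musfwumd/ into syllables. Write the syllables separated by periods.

Vowels present: u, u; each is a nucleus, giving 2 syllables.
σ1/σ2 boundary: /sfw/ splits as /s/ + /fw/ (/fw/ is the longest suffix that is a licit onset).

mus.fwumd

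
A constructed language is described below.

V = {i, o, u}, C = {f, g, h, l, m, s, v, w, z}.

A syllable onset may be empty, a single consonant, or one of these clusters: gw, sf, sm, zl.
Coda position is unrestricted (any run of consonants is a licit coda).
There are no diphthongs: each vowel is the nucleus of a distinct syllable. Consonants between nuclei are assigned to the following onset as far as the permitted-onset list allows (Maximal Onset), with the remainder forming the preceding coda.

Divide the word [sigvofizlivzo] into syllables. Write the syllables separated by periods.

sig.vo.fi.zliv.zo

Nuclei (vowels): i, o, i, i, o → 5 syllables.
Between /i/ (V1) and /o/ (V2): /gv/ — longest licit onset from the right is /v/, leaving /g/ as coda.
Between /o/ (V2) and /i/ (V3): just /f/ — single C goes to the following onset.
Between /i/ (V3) and /i/ (V4): /zl/ is a licit onset in full, so it all attaches to the next syllable.
Between /i/ (V4) and /o/ (V5): /vz/ — longest licit onset from the right is /z/, leaving /v/ as coda.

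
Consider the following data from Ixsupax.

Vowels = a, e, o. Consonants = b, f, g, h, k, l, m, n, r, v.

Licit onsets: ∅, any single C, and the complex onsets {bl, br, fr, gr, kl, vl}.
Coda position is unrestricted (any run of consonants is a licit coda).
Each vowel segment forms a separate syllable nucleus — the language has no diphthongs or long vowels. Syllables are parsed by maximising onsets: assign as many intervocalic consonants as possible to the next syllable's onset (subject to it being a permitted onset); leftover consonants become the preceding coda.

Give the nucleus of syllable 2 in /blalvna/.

The vowels are a, a — 2 nuclei, so 2 syllables.
The second nucleus (vowel 2 from the left) is /a/.

a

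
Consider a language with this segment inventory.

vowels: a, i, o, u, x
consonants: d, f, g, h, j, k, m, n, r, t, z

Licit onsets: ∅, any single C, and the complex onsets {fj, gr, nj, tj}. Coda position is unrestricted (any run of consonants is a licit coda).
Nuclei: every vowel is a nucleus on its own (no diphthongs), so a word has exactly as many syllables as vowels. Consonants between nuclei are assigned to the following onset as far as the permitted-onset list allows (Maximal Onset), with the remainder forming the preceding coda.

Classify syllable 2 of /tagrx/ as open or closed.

Nuclei (vowels): a, x → 2 syllables.
/a…x/ gap (V1→V2): /gr/ is a licit onset in full, so it all attaches to the next syllable.
Result: ta.grx.
Syllable 2 is /grx/; it ends in its nucleus with no coda, so it is open.

open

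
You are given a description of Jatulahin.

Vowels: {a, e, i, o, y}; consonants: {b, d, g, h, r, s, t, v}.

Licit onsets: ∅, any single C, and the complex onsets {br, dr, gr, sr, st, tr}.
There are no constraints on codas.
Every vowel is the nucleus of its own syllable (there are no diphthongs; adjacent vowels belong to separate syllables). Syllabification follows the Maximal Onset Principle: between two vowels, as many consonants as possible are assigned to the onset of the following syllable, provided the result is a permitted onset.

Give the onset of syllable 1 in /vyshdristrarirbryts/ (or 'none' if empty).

v

Vowels present: y, i, a, i, y; each is a nucleus, giving 5 syllables.
/y…i/ gap (V1→V2): /shdr/; trying suffixes from longest down, /dr/ is the first permitted one, so coda /sh/ | onset /dr/.
/i…a/ gap (V2→V3): /str/ — longest licit onset from the right is /tr/, leaving /s/ as coda.
/a…i/ gap (V3→V4): just /r/ — single C goes to the following onset.
/i…y/ gap (V4→V5): /rbr/; trying suffixes from longest down, /br/ is the first permitted one, so coda /r/ | onset /br/.
Result: vysh.dris.tra.rir.bryts.
Syllable 1 is /vysh/: onset /v/, nucleus /y/, coda /sh/.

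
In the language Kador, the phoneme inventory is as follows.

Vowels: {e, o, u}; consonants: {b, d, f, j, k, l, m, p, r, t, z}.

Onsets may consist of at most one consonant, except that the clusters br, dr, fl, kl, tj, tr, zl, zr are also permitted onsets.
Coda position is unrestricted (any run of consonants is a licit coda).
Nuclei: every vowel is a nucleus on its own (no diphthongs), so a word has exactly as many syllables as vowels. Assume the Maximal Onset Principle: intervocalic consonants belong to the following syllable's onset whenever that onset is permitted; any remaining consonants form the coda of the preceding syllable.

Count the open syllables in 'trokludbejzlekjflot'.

Nuclei (vowels): o, u, e, e, o → 5 syllables.
σ1/σ2 boundary: /kl/ is a licit onset in full, so it all attaches to the next syllable.
σ2/σ3 boundary: cluster /db/ — the longest permitted-onset suffix is /b/; onset = /b/, preceding coda = /d/.
σ3/σ4 boundary: /jzl/; trying suffixes from longest down, /zl/ is the first permitted one, so coda /j/ | onset /zl/.
σ4/σ5 boundary: /kjfl/ — longest licit onset from the right is /fl/, leaving /kj/ as coda.
So the parse is tro.klud.bej.zlekj.flot.
Classifying each syllable: /tro/ (open), /klud/ (closed), /bej/ (closed), /zlekj/ (closed), /flot/ (closed).
Open syllables: 1.

1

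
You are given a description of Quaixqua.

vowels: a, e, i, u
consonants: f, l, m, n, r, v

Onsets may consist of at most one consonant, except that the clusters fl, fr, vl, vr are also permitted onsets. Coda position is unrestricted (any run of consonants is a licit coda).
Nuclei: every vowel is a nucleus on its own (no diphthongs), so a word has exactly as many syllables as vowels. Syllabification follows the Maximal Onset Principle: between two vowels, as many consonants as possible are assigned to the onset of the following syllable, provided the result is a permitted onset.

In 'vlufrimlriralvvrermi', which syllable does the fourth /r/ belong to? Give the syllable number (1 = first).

Vowels present: u, i, i, a, e, i; each is a nucleus, giving 6 syllables.
V1 /u/ – V2 /i/: /fr/ is a licit onset in full, so it all attaches to the next syllable.
V2 /i/ – V3 /i/: cluster /mlr/ — the longest permitted-onset suffix is /r/; onset = /r/, preceding coda = /ml/.
V3 /i/ – V4 /a/: /r/ is a single consonant, so it becomes the next onset.
V4 /a/ – V5 /e/: /lvvr/; trying suffixes from longest down, /vr/ is the first permitted one, so coda /lv/ | onset /vr/.
V5 /e/ – V6 /i/: /rm/ splits as /r/ + /m/ (/m/ is the longest suffix that is a licit onset).
So the parse is vlu.friml.ri.ralv.vrer.mi.
The fourth /r/ is in the onset of syllable 5 (/vrer/).

5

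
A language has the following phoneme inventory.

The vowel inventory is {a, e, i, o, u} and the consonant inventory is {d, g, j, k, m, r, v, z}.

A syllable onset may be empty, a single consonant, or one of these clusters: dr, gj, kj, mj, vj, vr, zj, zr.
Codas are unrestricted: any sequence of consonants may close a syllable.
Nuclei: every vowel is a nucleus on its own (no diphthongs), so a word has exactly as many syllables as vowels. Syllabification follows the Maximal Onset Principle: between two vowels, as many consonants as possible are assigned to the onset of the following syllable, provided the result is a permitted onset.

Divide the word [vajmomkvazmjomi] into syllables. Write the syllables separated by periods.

vaj.momk.vaz.mjo.mi

Nuclei (vowels): a, o, a, o, i → 5 syllables.
/a…o/ gap (V1→V2): /jm/ — longest licit onset from the right is /m/, leaving /j/ as coda.
/o…a/ gap (V2→V3): /mkv/ — longest licit onset from the right is /v/, leaving /mk/ as coda.
/a…o/ gap (V3→V4): /zmj/ splits as /z/ + /mj/ (/mj/ is the longest suffix that is a licit onset).
/o…i/ gap (V4→V5): /m/ is a single consonant, so it becomes the next onset.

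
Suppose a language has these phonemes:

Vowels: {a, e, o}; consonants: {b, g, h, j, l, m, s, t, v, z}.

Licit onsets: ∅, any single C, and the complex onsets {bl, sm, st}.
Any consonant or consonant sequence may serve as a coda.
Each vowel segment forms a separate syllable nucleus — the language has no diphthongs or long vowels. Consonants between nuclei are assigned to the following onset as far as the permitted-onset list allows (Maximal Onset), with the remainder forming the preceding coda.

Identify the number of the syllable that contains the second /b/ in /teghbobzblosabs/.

2

Nuclei (vowels): e, o, o, a → 4 syllables.
Between /e/ (V1) and /o/ (V2): /ghb/ splits as /gh/ + /b/ (/b/ is the longest suffix that is a licit onset).
Between /o/ (V2) and /o/ (V3): /bzbl/ — longest licit onset from the right is /bl/, leaving /bz/ as coda.
Between /o/ (V3) and /a/ (V4): /s/ → onset of the next syllable (single consonants are always licit onsets).
Putting it together: tegh.bobz.blo.sabs.
The second /b/ is in the coda of syllable 2 (/bobz/).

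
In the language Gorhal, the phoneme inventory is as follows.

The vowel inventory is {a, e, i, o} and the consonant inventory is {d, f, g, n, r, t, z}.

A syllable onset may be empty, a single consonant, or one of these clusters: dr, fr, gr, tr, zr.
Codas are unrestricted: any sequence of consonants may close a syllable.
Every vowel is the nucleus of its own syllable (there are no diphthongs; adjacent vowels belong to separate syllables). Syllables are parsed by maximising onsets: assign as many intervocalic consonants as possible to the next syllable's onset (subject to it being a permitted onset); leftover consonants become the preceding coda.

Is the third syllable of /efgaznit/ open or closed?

The vowels are e, a, i — 3 nuclei, so 3 syllables.
Between /e/ (V1) and /a/ (V2): /fg/ — longest licit onset from the right is /g/, leaving /f/ as coda.
Between /a/ (V2) and /i/ (V3): /zn/ splits as /z/ + /n/ (/n/ is the longest suffix that is a licit onset).
Putting it together: ef.gaz.nit.
Syllable 3 is /nit/ with coda /t/, so it is closed.

closed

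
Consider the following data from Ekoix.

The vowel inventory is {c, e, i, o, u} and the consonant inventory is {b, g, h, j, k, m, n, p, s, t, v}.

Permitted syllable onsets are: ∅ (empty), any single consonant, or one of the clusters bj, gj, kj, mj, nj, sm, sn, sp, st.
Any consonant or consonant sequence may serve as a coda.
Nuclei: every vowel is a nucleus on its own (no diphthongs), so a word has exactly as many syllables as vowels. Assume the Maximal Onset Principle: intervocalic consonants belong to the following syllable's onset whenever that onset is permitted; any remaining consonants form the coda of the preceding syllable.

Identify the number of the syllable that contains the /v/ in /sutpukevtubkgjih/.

3

Vowels present: u, u, e, u, i; each is a nucleus, giving 5 syllables.
σ1/σ2 boundary: /tp/; trying suffixes from longest down, /p/ is the first permitted one, so coda /t/ | onset /p/.
σ2/σ3 boundary: /k/ is a single consonant, so it becomes the next onset.
σ3/σ4 boundary: /vt/ — longest licit onset from the right is /t/, leaving /v/ as coda.
σ4/σ5 boundary: cluster /bkgj/ — the longest permitted-onset suffix is /gj/; onset = /gj/, preceding coda = /bk/.
Syllabification: sut.pu.kev.tubk.gjih.
The /v/ is in the coda of syllable 3 (/kev/).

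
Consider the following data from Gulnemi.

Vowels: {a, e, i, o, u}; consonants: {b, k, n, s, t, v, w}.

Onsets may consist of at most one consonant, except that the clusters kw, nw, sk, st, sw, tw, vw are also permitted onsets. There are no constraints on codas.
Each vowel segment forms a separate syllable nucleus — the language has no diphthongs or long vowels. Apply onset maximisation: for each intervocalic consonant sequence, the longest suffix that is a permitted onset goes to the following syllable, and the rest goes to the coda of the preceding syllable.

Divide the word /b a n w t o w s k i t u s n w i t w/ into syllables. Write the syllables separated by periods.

Nuclei (vowels): a, o, i, u, i → 5 syllables.
Between /a/ (V1) and /o/ (V2): /nwt/; trying suffixes from longest down, /t/ is the first permitted one, so coda /nw/ | onset /t/.
Between /o/ (V2) and /i/ (V3): /wsk/ splits as /w/ + /sk/ (/sk/ is the longest suffix that is a licit onset).
Between /i/ (V3) and /u/ (V4): /t/ is a single consonant, so it becomes the next onset.
Between /u/ (V4) and /i/ (V5): /snw/ splits as /s/ + /nw/ (/nw/ is the longest suffix that is a licit onset).

banw.tow.ski.tus.nwitw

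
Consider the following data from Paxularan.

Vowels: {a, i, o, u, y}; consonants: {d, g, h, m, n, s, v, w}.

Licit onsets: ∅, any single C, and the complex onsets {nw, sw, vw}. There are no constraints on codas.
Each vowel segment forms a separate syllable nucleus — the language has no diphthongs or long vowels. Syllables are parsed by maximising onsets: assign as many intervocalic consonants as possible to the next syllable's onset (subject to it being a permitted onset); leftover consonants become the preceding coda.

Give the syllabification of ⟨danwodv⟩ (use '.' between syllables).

da.nwodv

Nuclei (vowels): a, o → 2 syllables.
/a…o/ gap (V1→V2): /nw/ is a licit onset in full, so it all attaches to the next syllable.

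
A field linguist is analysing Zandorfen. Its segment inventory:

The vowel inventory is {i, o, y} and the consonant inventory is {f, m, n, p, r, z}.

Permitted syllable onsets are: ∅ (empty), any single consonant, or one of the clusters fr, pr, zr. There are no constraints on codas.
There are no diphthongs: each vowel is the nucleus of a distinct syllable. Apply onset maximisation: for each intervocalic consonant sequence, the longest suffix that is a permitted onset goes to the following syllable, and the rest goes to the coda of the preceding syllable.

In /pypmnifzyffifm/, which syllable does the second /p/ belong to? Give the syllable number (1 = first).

Vowels present: y, i, y, i; each is a nucleus, giving 4 syllables.
σ1/σ2 boundary: cluster /pmn/ — the longest permitted-onset suffix is /n/; onset = /n/, preceding coda = /pm/.
σ2/σ3 boundary: /fz/; trying suffixes from longest down, /z/ is the first permitted one, so coda /f/ | onset /z/.
σ3/σ4 boundary: /ff/; trying suffixes from longest down, /f/ is the first permitted one, so coda /f/ | onset /f/.
Putting it together: pypm.nif.zyf.fifm.
The second /p/ is in the coda of syllable 1 (/pypm/).

1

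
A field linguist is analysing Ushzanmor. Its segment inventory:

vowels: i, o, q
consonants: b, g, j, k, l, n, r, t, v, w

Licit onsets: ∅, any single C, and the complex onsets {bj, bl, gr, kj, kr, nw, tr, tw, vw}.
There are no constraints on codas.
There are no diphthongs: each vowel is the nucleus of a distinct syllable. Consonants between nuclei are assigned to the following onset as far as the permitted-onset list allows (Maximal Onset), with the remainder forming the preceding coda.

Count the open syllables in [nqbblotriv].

Nuclei (vowels): q, o, i → 3 syllables.
Between /q/ (V1) and /o/ (V2): cluster /bbl/ — the longest permitted-onset suffix is /bl/; onset = /bl/, preceding coda = /b/.
Between /o/ (V2) and /i/ (V3): /tr/ is a licit onset in full, so it all attaches to the next syllable.
Result: nqb.blo.triv.
Classifying each syllable: /nqb/ (closed), /blo/ (open), /triv/ (closed).
Open syllables: 1.

1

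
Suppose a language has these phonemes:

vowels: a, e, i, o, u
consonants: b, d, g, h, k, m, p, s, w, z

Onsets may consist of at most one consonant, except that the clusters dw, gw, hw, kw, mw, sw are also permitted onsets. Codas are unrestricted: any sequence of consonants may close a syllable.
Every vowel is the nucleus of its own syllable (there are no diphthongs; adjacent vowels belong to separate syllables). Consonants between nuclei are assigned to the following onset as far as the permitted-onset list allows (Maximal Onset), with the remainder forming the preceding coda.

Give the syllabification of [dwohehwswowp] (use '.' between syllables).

dwo.hehw.swowp

Vowels present: o, e, o; each is a nucleus, giving 3 syllables.
/o…e/ gap (V1→V2): just /h/ — single C goes to the following onset.
/e…o/ gap (V2→V3): /hwsw/ splits as /hw/ + /sw/ (/sw/ is the longest suffix that is a licit onset).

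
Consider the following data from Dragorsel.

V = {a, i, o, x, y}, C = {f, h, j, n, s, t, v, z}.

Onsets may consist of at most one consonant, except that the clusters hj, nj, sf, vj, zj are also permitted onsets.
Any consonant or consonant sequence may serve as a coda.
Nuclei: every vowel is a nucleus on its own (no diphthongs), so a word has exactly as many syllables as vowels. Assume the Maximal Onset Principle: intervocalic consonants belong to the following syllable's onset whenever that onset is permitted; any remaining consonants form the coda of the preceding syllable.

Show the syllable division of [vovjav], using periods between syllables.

Nuclei (vowels): o, a → 2 syllables.
σ1/σ2 boundary: /vj/ is a licit onset in full, so it all attaches to the next syllable.

vo.vjav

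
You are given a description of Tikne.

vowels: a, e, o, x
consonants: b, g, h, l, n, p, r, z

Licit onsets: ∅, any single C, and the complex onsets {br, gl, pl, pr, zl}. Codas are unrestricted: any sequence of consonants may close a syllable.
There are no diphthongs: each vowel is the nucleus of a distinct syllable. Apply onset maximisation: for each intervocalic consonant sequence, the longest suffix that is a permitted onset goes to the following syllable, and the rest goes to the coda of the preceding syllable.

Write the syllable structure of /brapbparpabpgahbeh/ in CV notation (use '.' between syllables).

The vowels are a, a, a, a, e — 5 nuclei, so 5 syllables.
Between /a/ (V1) and /a/ (V2): /pbp/ — longest licit onset from the right is /p/, leaving /pb/ as coda.
Between /a/ (V2) and /a/ (V3): cluster /rp/ — the longest permitted-onset suffix is /p/; onset = /p/, preceding coda = /r/.
Between /a/ (V3) and /a/ (V4): /bpg/ splits as /bp/ + /g/ (/g/ is the longest suffix that is a licit onset).
Between /a/ (V4) and /e/ (V5): /hb/; trying suffixes from longest down, /b/ is the first permitted one, so coda /h/ | onset /b/.
Putting it together: brapb.par.pabp.gah.beh.
Mapping each syllable to C/V: /brapb/ → CCVCC, /par/ → CVC, /pabp/ → CVCC, /gah/ → CVC, /beh/ → CVC.

CCVCC.CVC.CVCC.CVC.CVC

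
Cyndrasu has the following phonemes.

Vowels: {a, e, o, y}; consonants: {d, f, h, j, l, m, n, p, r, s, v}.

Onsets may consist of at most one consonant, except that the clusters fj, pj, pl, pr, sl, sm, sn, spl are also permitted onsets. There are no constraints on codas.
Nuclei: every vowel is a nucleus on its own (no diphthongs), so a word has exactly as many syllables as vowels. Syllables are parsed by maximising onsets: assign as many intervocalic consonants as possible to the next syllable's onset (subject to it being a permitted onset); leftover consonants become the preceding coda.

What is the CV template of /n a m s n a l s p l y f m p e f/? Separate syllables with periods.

Nuclei (vowels): a, a, y, e → 4 syllables.
Between /a/ (V1) and /a/ (V2): /msn/ — longest licit onset from the right is /sn/, leaving /m/ as coda.
Between /a/ (V2) and /y/ (V3): /lspl/ — longest licit onset from the right is /spl/, leaving /l/ as coda.
Between /y/ (V3) and /e/ (V4): /fmp/ splits as /fm/ + /p/ (/p/ is the longest suffix that is a licit onset).
Result: nam.snal.splyfm.pef.
Mapping each syllable to C/V: /nam/ → CVC, /snal/ → CCVC, /splyfm/ → CCCVCC, /pef/ → CVC.

CVC.CCVC.CCCVCC.CVC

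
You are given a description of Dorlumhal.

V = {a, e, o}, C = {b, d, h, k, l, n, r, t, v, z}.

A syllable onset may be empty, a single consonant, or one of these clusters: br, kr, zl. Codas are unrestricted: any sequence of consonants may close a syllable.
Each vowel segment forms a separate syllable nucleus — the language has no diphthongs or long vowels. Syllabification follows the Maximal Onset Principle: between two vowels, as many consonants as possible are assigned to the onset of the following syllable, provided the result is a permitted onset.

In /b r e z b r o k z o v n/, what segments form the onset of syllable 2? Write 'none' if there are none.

Nuclei (vowels): e, o, o → 3 syllables.
V1 /e/ – V2 /o/: /zbr/; trying suffixes from longest down, /br/ is the first permitted one, so coda /z/ | onset /br/.
V2 /o/ – V3 /o/: /kz/ splits as /k/ + /z/ (/z/ is the longest suffix that is a licit onset).
Result: brez.brok.zovn.
Syllable 2 is /brok/: onset /br/, nucleus /o/, coda /k/.

br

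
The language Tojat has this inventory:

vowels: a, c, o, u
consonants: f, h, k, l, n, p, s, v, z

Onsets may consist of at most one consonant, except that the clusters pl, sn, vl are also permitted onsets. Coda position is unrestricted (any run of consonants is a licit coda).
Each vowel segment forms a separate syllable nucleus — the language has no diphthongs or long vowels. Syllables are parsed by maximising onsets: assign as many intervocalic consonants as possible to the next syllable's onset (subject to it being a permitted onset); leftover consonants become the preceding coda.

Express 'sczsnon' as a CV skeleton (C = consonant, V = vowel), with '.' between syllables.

Vowels present: c, o; each is a nucleus, giving 2 syllables.
V1 /c/ – V2 /o/: /zsn/; trying suffixes from longest down, /sn/ is the first permitted one, so coda /z/ | onset /sn/.
Syllabification: scz.snon.
Mapping each syllable to C/V: /scz/ → CVC, /snon/ → CCVC.

CVC.CCVC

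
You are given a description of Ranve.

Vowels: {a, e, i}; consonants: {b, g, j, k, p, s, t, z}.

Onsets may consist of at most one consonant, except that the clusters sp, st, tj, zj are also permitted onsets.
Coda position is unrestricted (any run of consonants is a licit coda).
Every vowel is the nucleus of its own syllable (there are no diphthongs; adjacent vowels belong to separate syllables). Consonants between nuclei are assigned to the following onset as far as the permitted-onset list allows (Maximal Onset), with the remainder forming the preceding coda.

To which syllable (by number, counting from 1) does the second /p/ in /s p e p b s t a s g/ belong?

1

The vowels are e, a — 2 nuclei, so 2 syllables.
Between /e/ (V1) and /a/ (V2): /pbst/ — longest licit onset from the right is /st/, leaving /pb/ as coda.
Syllabification: spepb.stasg.
The second /p/ is in the coda of syllable 1 (/spepb/).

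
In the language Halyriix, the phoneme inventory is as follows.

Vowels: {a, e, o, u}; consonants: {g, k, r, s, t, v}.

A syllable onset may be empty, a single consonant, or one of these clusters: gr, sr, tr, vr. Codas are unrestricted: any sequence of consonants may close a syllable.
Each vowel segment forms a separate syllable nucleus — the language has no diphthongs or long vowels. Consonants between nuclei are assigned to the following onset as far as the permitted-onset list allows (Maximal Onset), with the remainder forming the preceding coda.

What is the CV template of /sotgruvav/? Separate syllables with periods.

CVC.CCV.CVC

Vowels present: o, u, a; each is a nucleus, giving 3 syllables.
Between /o/ (V1) and /u/ (V2): /tgr/; trying suffixes from longest down, /gr/ is the first permitted one, so coda /t/ | onset /gr/.
Between /u/ (V2) and /a/ (V3): /v/ → onset of the next syllable (single consonants are always licit onsets).
Putting it together: sot.gru.vav.
Mapping each syllable to C/V: /sot/ → CVC, /gru/ → CCV, /vav/ → CVC.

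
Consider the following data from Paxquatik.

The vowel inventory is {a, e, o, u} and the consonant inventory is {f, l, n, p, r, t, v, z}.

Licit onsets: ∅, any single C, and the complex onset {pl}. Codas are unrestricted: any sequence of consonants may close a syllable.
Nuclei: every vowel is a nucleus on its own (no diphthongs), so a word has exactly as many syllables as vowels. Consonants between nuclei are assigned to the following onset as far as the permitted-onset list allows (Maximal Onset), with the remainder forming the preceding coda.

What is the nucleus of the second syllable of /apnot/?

Vowels present: a, o; each is a nucleus, giving 2 syllables.
The second nucleus (vowel 2 from the left) is /o/.

o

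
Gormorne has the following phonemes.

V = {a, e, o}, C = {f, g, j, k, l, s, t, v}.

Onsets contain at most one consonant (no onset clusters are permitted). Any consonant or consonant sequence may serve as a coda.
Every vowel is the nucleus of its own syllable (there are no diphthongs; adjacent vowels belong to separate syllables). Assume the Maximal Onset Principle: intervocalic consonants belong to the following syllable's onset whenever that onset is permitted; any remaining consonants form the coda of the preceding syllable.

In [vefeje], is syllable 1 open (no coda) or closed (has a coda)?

Vowels present: e, e, e; each is a nucleus, giving 3 syllables.
V1 /e/ – V2 /e/: just /f/ — single C goes to the following onset.
V2 /e/ – V3 /e/: just /j/ — single C goes to the following onset.
Putting it together: ve.fe.je.
Syllable 1 is /ve/; it ends in its nucleus with no coda, so it is open.

open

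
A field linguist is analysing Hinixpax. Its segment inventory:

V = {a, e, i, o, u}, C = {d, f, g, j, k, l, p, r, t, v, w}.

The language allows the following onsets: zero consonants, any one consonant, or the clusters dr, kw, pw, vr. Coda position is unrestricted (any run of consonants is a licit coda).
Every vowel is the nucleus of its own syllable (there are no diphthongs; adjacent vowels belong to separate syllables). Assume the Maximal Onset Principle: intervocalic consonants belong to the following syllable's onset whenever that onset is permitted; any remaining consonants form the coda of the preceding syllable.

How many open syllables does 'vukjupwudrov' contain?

2

Vowels present: u, u, u, o; each is a nucleus, giving 4 syllables.
V1 /u/ – V2 /u/: cluster /kj/ — the longest permitted-onset suffix is /j/; onset = /j/, preceding coda = /k/.
V2 /u/ – V3 /u/: cluster /pw/ — /pw/ is itself a permitted onset, so the whole cluster goes right; preceding coda = ∅.
V3 /u/ – V4 /o/: cluster /dr/ — /dr/ is itself a permitted onset, so the whole cluster goes right; preceding coda = ∅.
Syllabification: vuk.ju.pwu.drov.
Classifying each syllable: /vuk/ (closed), /ju/ (open), /pwu/ (open), /drov/ (closed).
Open syllables: 2.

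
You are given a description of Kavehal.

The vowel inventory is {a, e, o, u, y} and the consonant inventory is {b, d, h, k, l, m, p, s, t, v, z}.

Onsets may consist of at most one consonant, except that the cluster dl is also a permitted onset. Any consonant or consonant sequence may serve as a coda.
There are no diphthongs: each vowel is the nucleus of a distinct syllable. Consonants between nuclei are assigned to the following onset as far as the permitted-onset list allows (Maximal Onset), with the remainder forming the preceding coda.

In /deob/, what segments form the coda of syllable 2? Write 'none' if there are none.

Vowels present: e, o; each is a nucleus, giving 2 syllables.
/e…o/ gap (V1→V2): no consonants, so the boundary falls immediately after /e/.
Result: de.ob.
Syllable 2 is /ob/: onset ∅, nucleus /o/, coda /b/.

b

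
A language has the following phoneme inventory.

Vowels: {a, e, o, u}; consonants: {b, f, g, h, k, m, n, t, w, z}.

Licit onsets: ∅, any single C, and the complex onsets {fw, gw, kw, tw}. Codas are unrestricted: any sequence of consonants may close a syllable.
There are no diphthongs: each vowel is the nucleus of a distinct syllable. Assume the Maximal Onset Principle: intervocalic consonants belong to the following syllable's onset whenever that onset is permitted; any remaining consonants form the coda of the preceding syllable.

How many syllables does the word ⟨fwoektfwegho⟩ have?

Vowels present: o, e, e, o; each is a nucleus, giving 4 syllables.

4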